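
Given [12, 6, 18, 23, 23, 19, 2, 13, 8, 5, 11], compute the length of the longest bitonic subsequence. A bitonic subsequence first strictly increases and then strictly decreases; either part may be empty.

7

One longest bitonic subsequence is 12, 18, 23, 19, 13, 8, 5 (positions 1,3,4,6,8,9,10): it rises to 23 then falls. Length 7 is optimal.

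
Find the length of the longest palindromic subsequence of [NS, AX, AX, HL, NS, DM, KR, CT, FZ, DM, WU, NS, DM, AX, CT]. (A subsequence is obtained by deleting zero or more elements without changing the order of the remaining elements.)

One longest palindromic subsequence is AX NS DM FZ DM NS AX (positions 3,5,6,9,10,12,14); it reads the same forward and backward, and the interval DP gives dp[1][15] = 7.

7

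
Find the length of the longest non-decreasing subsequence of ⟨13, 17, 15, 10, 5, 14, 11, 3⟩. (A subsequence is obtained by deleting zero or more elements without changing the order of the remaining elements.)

One longest non-decreasing subsequence is 13, 17 (positions 1,2), of length 2; no longer one exists.

2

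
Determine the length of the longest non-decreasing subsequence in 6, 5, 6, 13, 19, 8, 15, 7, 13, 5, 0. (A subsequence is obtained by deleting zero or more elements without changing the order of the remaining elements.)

One longest non-decreasing subsequence is 6, 6, 13, 19 (positions 1,3,4,5), of length 4; no longer one exists.

4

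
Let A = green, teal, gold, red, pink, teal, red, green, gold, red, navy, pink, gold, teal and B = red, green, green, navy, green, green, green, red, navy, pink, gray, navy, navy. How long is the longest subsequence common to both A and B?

A longest common subsequence is green, green, red, navy, pink (length 5); the LCS DP confirms no longer common subsequence exists.

5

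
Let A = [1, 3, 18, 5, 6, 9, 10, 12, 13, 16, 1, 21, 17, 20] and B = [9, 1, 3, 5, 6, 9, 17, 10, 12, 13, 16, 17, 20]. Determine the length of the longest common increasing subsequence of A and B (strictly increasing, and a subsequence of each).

11

For each value that appears in both, track the longest common increasing run ending there.
The best achievable length is 11; one witness is 1, 3, 5, 6, 9, 10, 12, 13, 16, 17, 20 (A-positions 1,2,4,5,6,7,8,9,10,13,14, B-positions 2,3,4,5,6,8,9,10,11,12,13).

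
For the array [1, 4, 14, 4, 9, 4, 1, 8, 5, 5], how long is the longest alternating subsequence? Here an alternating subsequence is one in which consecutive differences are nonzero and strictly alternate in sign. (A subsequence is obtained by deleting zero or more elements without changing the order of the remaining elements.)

7

Track the best alternating length ending on an up-step vs a down-step at each position: up/down = 1/1, 2/1, 2/1, 2/3, 4/3, 2/5, 1/5, 6/5, 6/7, 6/7.
The maximum over both is 7; one such subsequence is 1, 14, 4, 9, 4, 8, 5.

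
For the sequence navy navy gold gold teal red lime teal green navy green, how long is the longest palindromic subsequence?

5

Using dp[i][j] = 2 + dp[i+1][j−1] if the ends match, else max(dp[i+1][j], dp[i][j−1]):
dp[1][11] = 5. A witness is navy teal lime teal navy at positions 2,5,7,8,10.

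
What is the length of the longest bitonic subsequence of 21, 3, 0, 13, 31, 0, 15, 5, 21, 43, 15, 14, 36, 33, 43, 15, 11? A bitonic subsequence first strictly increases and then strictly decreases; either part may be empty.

One longest bitonic subsequence is 3, 13, 15, 21, 43, 36, 33, 15, 11 (positions 2,4,7,9,10,13,14,16,17): it rises to 43 then falls. Length 9 is optimal.

9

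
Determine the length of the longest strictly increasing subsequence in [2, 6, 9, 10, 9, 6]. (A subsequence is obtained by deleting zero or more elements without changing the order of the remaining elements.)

4

One longest increasing subsequence is 2, 6, 9, 10 (positions 1,2,3,4), of length 4; no longer one exists.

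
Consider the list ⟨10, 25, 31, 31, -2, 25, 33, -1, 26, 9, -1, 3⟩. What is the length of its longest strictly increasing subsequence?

One longest increasing subsequence is 10, 25, 31, 33 (positions 1,2,3,7), of length 4; no longer one exists.

4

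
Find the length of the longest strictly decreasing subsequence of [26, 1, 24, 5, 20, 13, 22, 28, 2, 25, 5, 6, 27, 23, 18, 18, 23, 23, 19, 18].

5

One longest decreasing subsequence is 26, 24, 20, 13, 2 (positions 1,3,5,6,9), of length 5; no longer one exists.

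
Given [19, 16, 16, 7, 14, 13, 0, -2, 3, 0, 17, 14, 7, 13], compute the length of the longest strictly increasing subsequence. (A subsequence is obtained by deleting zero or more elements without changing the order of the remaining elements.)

One longest increasing subsequence is 0, 3, 7, 13 (positions 7,9,13,14), of length 4; no longer one exists.

4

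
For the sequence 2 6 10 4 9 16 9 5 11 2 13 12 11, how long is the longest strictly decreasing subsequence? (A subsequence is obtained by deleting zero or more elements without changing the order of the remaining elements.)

One longest decreasing subsequence is 10, 9, 5, 2 (positions 3,5,8,10), of length 4; no longer one exists.

4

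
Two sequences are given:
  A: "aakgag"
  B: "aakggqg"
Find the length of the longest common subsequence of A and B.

Backtracking the LCS table gives one alignment: a (A1,B1) → a (A2,B2) → k (A3,B3) → g (A4,B5) → g (A6,B7).
So the longest common subsequence has length 5.

5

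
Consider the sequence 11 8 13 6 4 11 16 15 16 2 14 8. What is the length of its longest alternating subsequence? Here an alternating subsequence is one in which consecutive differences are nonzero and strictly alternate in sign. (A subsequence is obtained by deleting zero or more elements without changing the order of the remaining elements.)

Track the best alternating length ending on an up-step vs a down-step at each position: up/down = 1/1, 1/2, 3/1, 1/4, 1/4, 5/4, 5/1, 5/6, 7/1, 1/8, 9/8, 9/10.
The maximum over both is 10; one such subsequence is 11, 8, 13, 6, 16, 15, 16, 2, 14, 8.

10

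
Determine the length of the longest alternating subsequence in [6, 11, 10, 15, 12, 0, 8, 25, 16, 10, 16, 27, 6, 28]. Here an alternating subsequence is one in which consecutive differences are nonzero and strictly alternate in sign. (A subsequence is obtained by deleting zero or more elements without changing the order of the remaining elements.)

10

Track the best alternating length ending on an up-step vs a down-step at each position: up/down = 1/1, 2/1, 2/3, 4/1, 4/5, 1/5, 6/5, 6/1, 6/7, 6/7, 8/7, 8/1, 6/9, 10/1.
The maximum over both is 10; one such subsequence is 6, 11, 10, 15, 12, 25, 10, 16, 6, 28.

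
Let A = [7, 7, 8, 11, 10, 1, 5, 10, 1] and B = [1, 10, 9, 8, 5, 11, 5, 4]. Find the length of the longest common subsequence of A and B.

3

Backtracking the LCS table gives one alignment: 8 (A3,B4) → 11 (A4,B6) → 5 (A7,B7).
So the longest common subsequence has length 3.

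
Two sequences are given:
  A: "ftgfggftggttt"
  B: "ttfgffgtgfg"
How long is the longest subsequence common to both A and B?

A longest common subsequence is fgfggfg (length 7); the LCS DP confirms no longer common subsequence exists.

7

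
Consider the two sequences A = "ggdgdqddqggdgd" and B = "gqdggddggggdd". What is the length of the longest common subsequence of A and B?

A longest common subsequence is gggddggdd (length 9); the LCS DP confirms no longer common subsequence exists.

9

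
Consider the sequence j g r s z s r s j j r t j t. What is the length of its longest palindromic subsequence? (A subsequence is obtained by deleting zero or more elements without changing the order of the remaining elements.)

Using dp[i][j] = 2 + dp[i+1][j−1] if the ends match, else max(dp[i+1][j], dp[i][j−1]):
dp[1][14] = 7. A witness is jrsrsrj at positions 1,3,6,7,8,11,13.

7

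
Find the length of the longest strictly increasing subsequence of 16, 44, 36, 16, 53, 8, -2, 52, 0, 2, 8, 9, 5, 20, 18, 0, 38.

Let dp[i] be the longest increasing subsequence ending at position i. Then dp = [1, 2, 2, 1, 3, 1, 1, 3, 2, 3, 4, 5, 4, 6, 6, 2, 7].
The maximum is 7; one witness is -2, 0, 2, 8, 9, 20, 38 at positions 7,9,10,11,12,14,17.

7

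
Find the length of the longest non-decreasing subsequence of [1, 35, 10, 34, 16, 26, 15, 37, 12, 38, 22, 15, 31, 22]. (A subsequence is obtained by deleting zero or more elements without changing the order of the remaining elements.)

6

Let dp[i] be the longest non-decreasing subsequence ending at position i. Then dp = [1, 2, 2, 3, 3, 4, 3, 5, 3, 6, 4, 4, 5, 5].
The maximum is 6; one witness is 1, 10, 16, 26, 37, 38 at positions 1,3,5,6,8,10.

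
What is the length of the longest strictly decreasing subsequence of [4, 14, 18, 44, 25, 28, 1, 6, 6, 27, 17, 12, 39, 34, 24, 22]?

Scanning left to right, the best length ending at each element is: 4→1, 14→1, 18→1, 44→1, 25→2, 28→2, 1→3, 6→3, 6→3, 27→3, 17→4, 12→5, 39→2, 34→3, 24→4, 22→5.
So the longest decreasing subsequence has length 5, e.g. 44, 28, 27, 17, 12.

5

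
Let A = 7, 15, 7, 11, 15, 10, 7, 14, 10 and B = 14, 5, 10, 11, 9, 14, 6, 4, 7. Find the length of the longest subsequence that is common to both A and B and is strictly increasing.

For each value that appears in both, track the longest common increasing run ending there.
The best achievable length is 2; one witness is 10, 14 (A-positions 6,8, B-positions 3,6).

2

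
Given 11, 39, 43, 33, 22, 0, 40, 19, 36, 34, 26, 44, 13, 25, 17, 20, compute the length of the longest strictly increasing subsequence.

One longest increasing subsequence is 11, 39, 43, 44 (positions 1,2,3,12), of length 4; no longer one exists.

4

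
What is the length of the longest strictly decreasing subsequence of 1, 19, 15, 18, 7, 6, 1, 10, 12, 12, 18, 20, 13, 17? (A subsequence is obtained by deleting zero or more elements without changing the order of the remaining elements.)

Scanning left to right, the best length ending at each element is: 1→1, 19→1, 15→2, 18→2, 7→3, 6→4, 1→5, 10→3, 12→3, 12→3, 18→2, 20→1, 13→3, 17→3.
So the longest decreasing subsequence has length 5, e.g. 19, 15, 7, 6, 1.

5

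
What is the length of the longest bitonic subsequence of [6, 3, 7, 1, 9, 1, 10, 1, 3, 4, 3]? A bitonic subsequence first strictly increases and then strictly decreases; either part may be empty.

6

One longest bitonic subsequence is 6, 7, 9, 10, 4, 3 (positions 1,3,5,7,10,11): it rises to 10 then falls. Length 6 is optimal.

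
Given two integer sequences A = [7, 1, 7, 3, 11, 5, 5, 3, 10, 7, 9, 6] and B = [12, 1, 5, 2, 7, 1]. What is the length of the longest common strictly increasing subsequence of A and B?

3

For each value that appears in both, track the longest common increasing run ending there.
The best achievable length is 3; one witness is 1, 5, 7 (A-positions 2,6,10, B-positions 2,3,5).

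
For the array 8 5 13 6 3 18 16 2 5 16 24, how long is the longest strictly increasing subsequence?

4

One longest increasing subsequence is 8, 13, 18, 24 (positions 1,3,6,11), of length 4; no longer one exists.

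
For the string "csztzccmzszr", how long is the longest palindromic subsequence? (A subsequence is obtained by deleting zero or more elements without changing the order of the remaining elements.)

6

One longest palindromic subsequence is zzcczz (positions 3,5,6,7,9,11); it reads the same forward and backward, and the interval DP gives dp[1][12] = 6.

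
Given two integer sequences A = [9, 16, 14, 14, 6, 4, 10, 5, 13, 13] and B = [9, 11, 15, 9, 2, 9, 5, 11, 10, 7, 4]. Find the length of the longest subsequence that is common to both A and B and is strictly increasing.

2

For each value that appears in both, track the longest common increasing run ending there.
The best achievable length is 2; one witness is 9, 10 (A-positions 1,7, B-positions 1,9).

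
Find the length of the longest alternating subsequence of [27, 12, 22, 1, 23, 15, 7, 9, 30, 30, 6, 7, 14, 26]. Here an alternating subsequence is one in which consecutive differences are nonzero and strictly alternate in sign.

9

A longest alternating subsequence is 27, 12, 22, 1, 23, 7, 9, 6, 7 (positions 1,2,3,4,5,7,8,11,12); its 8 consecutive differences strictly alternate in sign, and length 9 is optimal.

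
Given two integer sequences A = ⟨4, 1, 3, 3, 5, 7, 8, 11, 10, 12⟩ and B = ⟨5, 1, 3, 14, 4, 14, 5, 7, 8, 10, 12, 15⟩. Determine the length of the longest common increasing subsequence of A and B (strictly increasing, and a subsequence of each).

7

For each value that appears in both, track the longest common increasing run ending there.
The best achievable length is 7; one witness is 1, 3, 5, 7, 8, 10, 12 (A-positions 2,3,5,6,7,9,10, B-positions 2,3,7,8,9,10,11).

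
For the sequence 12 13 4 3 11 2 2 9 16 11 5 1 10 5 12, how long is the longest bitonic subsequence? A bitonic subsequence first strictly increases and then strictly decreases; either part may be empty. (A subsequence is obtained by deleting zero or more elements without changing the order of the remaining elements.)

6

Let inc[i] be the LIS ending at i and dec[i] the longest strictly decreasing subsequence starting at i. inc = [1, 2, 1, 1, 2, 1, 1, 2, 3, 3, 2, 1, 3, 2, 4], dec = [5, 5, 4, 3, 4, 2, 2, 3, 4, 3, 2, 1, 2, 1, 1].
max_i inc[i]+dec[i]−1 = 6, with one witness 12, 13, 11, 9, 5, 1.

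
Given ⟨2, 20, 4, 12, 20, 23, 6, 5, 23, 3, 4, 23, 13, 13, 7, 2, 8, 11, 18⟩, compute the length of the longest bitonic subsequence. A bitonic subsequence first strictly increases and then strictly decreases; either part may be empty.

One longest bitonic subsequence is 2, 4, 12, 20, 23, 6, 5, 4, 2 (positions 1,3,4,5,6,7,8,11,16): it rises to 23 then falls. Length 9 is optimal.

9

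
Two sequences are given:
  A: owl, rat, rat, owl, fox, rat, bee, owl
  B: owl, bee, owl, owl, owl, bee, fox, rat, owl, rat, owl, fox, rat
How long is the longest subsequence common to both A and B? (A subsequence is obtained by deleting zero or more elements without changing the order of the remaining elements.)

6

A longest common subsequence is owl, rat, rat, owl, fox, rat (length 6); the LCS DP confirms no longer common subsequence exists.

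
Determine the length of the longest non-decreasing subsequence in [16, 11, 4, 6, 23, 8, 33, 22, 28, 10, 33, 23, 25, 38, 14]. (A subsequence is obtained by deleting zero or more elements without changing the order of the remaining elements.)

7

Scanning left to right, the best length ending at each element is: 16→1, 11→1, 4→1, 6→2, 23→3, 8→3, 33→4, 22→4, 28→5, 10→4, 33→6, 23→5, 25→6, 38→7, 14→5.
So the longest non-decreasing subsequence has length 7, e.g. 4, 6, 8, 22, 28, 33, 38.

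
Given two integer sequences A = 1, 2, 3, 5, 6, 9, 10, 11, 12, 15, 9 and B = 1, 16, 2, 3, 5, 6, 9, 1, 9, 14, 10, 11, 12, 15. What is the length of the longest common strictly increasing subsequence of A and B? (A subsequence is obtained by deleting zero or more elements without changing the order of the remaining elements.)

10

For each value that appears in both, track the longest common increasing run ending there.
The best achievable length is 10; one witness is 1, 2, 3, 5, 6, 9, 10, 11, 12, 15 (A-positions 1,2,3,4,5,6,7,8,9,10, B-positions 1,3,4,5,6,7,11,12,13,14).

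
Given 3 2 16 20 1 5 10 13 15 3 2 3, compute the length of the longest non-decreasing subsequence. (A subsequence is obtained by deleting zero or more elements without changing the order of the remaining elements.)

5

Let dp[i] be the longest non-decreasing subsequence ending at position i. Then dp = [1, 1, 2, 3, 1, 2, 3, 4, 5, 2, 2, 3].
The maximum is 5; one witness is 3, 5, 10, 13, 15 at positions 1,6,7,8,9.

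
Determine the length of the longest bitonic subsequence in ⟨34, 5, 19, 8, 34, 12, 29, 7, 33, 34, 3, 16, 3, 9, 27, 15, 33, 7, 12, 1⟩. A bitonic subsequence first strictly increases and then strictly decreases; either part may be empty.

Let inc[i] be the LIS ending at i and dec[i] the longest strictly decreasing subsequence starting at i. inc = [1, 1, 2, 2, 3, 3, 4, 2, 5, 6, 1, 4, 1, 3, 5, 4, 6, 2, 4, 1], dec = [6, 3, 5, 4, 6, 4, 5, 3, 5, 5, 2, 4, 2, 3, 4, 3, 3, 2, 2, 1].
max_i inc[i]+dec[i]−1 = 10, with one witness 5, 8, 12, 29, 33, 34, 27, 15, 12, 1.

10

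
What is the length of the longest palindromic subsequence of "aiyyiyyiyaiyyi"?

11

One longest palindromic subsequence is iyyiyiyiyyi (positions 2,3,4,5,7,8,9,11,12,13,14); it reads the same forward and backward, and the interval DP gives dp[1][14] = 11.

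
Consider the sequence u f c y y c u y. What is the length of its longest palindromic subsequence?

6

One longest palindromic subsequence is ucyycu (positions 1,3,4,5,6,7); it reads the same forward and backward, and the interval DP gives dp[1][8] = 6.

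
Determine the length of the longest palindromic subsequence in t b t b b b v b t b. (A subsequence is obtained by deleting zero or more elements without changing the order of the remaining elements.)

Using dp[i][j] = 2 + dp[i+1][j−1] if the ends match, else max(dp[i+1][j], dp[i][j−1]):
dp[1][10] = 8. A witness is btbbbbtb at positions 2,3,4,5,6,8,9,10.

8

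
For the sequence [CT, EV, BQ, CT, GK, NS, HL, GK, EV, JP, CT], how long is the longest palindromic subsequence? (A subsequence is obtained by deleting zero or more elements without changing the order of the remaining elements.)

7

Using dp[i][j] = 2 + dp[i+1][j−1] if the ends match, else max(dp[i+1][j], dp[i][j−1]):
dp[1][11] = 7. A witness is CT EV GK HL GK EV CT at positions 1,2,5,7,8,9,11.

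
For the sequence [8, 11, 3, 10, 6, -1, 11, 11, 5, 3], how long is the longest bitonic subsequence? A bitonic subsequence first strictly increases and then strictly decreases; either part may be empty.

One longest bitonic subsequence is 8, 11, 10, 6, 5, 3 (positions 1,2,4,5,9,10): it rises to 11 then falls. Length 6 is optimal.

6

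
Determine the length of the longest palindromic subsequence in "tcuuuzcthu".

Using dp[i][j] = 2 + dp[i+1][j−1] if the ends match, else max(dp[i+1][j], dp[i][j−1]):
dp[1][10] = 7. A witness is tcuuuct at positions 1,2,3,4,5,7,8.

7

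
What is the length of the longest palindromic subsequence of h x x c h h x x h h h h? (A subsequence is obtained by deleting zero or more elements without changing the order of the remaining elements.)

8

One longest palindromic subsequence is hhhxxhhh (positions 1,5,6,7,8,10,11,12); it reads the same forward and backward, and the interval DP gives dp[1][12] = 8.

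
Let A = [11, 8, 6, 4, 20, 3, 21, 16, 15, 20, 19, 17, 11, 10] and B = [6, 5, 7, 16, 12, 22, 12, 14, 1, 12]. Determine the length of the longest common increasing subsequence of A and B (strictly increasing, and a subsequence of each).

A longest common strictly increasing subsequence is 6, 16 (length 2); it appears in order in both A and B, and no longer such subsequence exists.

2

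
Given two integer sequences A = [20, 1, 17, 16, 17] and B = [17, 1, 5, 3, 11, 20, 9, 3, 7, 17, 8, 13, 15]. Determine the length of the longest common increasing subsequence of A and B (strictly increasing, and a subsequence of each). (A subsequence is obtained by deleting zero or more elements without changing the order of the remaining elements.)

2

For each value that appears in both, track the longest common increasing run ending there.
The best achievable length is 2; one witness is 1, 17 (A-positions 2,3, B-positions 2,10).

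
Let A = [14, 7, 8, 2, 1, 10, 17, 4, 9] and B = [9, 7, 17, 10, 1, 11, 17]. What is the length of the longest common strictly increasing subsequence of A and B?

3

For each value that appears in both, track the longest common increasing run ending there.
The best achievable length is 3; one witness is 7, 10, 17 (A-positions 2,6,7, B-positions 2,4,7).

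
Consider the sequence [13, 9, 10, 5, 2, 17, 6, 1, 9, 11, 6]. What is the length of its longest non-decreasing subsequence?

4

One longest non-decreasing subsequence is 5, 6, 9, 11 (positions 4,7,9,10), of length 4; no longer one exists.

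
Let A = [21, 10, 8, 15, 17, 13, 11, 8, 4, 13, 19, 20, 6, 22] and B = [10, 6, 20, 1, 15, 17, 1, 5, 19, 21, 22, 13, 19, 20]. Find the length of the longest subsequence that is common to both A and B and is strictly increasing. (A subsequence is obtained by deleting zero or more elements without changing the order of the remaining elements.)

A longest common strictly increasing subsequence is 10, 15, 17, 19, 22 (length 5); it appears in order in both A and B, and no longer such subsequence exists.

5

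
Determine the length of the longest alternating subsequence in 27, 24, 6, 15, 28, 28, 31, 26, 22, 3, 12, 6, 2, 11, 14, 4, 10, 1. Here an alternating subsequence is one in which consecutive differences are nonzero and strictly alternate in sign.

Track the best alternating length ending on an up-step vs a down-step at each position: up/down = 1/1, 1/2, 1/2, 3/2, 3/1, 3/1, 3/1, 3/4, 3/4, 1/4, 5/4, 5/6, 1/6, 7/6, 7/4, 7/8, 9/8, 1/10.
The maximum over both is 10; one such subsequence is 27, 6, 15, 3, 12, 6, 11, 4, 10, 1.

10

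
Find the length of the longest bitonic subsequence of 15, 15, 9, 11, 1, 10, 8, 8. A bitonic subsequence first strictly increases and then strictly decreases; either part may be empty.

4

Let inc[i] be the LIS ending at i and dec[i] the longest strictly decreasing subsequence starting at i. inc = [1, 1, 1, 2, 1, 2, 2, 2], dec = [4, 4, 2, 3, 1, 2, 1, 1].
max_i inc[i]+dec[i]−1 = 4, with one witness 15, 11, 10, 8.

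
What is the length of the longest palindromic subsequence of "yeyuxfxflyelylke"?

9

Using dp[i][j] = 2 + dp[i+1][j−1] if the ends match, else max(dp[i+1][j], dp[i][j−1]):
dp[1][16] = 9. A witness is yeyfxfyey at positions 1,2,3,6,7,8,10,11,13.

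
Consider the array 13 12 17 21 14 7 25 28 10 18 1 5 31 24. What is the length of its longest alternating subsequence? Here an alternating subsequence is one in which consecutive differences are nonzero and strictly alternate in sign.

10

A longest alternating subsequence is 13, 12, 17, 14, 25, 10, 18, 1, 31, 24 (positions 1,2,3,5,7,9,10,11,13,14); its 9 consecutive differences strictly alternate in sign, and length 10 is optimal.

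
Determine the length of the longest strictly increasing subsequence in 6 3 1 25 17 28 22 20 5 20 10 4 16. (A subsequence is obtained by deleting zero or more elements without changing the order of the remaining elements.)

4

One longest increasing subsequence is 3, 5, 10, 16 (positions 2,9,11,13), of length 4; no longer one exists.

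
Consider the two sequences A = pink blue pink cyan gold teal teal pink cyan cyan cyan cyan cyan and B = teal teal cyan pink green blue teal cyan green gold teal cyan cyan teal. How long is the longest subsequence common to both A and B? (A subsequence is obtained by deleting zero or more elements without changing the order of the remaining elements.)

A longest common subsequence is pink, blue, cyan, gold, teal, cyan, cyan (length 7); the LCS DP confirms no longer common subsequence exists.

7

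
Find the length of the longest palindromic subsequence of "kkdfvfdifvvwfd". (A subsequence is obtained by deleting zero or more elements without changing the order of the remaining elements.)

One longest palindromic subsequence is dfvfifvfd (positions 3,4,5,6,8,9,11,13,14); it reads the same forward and backward, and the interval DP gives dp[1][14] = 9.

9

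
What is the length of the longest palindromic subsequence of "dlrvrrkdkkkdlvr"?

Using dp[i][j] = 2 + dp[i+1][j−1] if the ends match, else max(dp[i+1][j], dp[i][j−1]):
dp[1][15] = 9. A witness is rvdkkkdvr at positions 3,4,8,9,10,11,12,14,15.

9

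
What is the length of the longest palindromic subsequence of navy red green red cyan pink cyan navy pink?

5

Using dp[i][j] = 2 + dp[i+1][j−1] if the ends match, else max(dp[i+1][j], dp[i][j−1]):
dp[1][9] = 5. A witness is navy cyan pink cyan navy at positions 1,5,6,7,8.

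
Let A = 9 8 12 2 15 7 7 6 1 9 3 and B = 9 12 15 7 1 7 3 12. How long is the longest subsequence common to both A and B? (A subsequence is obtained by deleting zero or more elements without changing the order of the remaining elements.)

6

Backtracking the LCS table gives one alignment: 9 (A1,B1) → 12 (A3,B2) → 15 (A5,B3) → 7 (A6,B4) → 7 (A7,B6) → 3 (A11,B7).
So the longest common subsequence has length 6.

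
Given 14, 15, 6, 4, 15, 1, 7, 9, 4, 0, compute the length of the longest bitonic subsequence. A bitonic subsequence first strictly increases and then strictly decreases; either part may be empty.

6

Let inc[i] be the LIS ending at i and dec[i] the longest strictly decreasing subsequence starting at i. inc = [1, 2, 1, 1, 2, 1, 2, 3, 2, 1], dec = [5, 5, 4, 3, 4, 2, 3, 3, 2, 1].
max_i inc[i]+dec[i]−1 = 6, with one witness 14, 15, 6, 4, 1, 0.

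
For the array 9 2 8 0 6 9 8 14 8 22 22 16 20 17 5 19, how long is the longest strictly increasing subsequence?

One longest increasing subsequence is 2, 8, 9, 14, 16, 17, 19 (positions 2,3,6,8,12,14,16), of length 7; no longer one exists.

7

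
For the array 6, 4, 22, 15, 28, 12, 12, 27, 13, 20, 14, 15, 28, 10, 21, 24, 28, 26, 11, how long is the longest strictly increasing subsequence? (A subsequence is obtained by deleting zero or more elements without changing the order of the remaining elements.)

8

Let dp[i] be the longest increasing subsequence ending at position i. Then dp = [1, 1, 2, 2, 3, 2, 2, 3, 3, 4, 4, 5, 6, 2, 6, 7, 8, 8, 3].
The maximum is 8; one witness is 6, 12, 13, 14, 15, 21, 24, 28 at positions 1,6,9,11,12,15,16,17.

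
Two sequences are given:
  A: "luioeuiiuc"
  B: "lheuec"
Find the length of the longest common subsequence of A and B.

A longest common subsequence is luec (length 4); the LCS DP confirms no longer common subsequence exists.

4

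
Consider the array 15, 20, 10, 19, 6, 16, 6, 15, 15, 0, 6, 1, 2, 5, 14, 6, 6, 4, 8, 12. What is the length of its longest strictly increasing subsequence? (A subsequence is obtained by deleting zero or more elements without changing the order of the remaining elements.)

7

One longest increasing subsequence is 0, 1, 2, 5, 6, 8, 12 (positions 10,12,13,14,16,19,20), of length 7; no longer one exists.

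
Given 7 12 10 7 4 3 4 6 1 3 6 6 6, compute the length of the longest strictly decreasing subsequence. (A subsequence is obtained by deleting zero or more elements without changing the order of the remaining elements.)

6

Let dp[i] be the longest decreasing subsequence ending at position i. Then dp = [1, 1, 2, 3, 4, 5, 4, 4, 6, 5, 4, 4, 4].
The maximum is 6; one witness is 12, 10, 7, 4, 3, 1 at positions 2,3,4,5,6,9.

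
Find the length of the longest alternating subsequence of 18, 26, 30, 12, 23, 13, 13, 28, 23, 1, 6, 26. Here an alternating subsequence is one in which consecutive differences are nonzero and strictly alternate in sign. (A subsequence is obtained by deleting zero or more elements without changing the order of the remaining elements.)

8

A longest alternating subsequence is 18, 26, 12, 23, 13, 28, 1, 6 (positions 1,2,4,5,6,8,10,11); its 7 consecutive differences strictly alternate in sign, and length 8 is optimal.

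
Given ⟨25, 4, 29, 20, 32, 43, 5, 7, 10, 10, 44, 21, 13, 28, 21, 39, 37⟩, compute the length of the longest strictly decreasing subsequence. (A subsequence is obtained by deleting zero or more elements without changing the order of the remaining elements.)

One longest decreasing subsequence is 25, 20, 5 (positions 1,4,7), of length 3; no longer one exists.

3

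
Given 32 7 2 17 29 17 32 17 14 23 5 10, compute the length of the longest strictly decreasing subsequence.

One longest decreasing subsequence is 32, 29, 17, 14, 5 (positions 1,5,6,9,11), of length 5; no longer one exists.

5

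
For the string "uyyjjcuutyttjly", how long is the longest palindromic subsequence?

7

One longest palindromic subsequence is yjtttjy (positions 2,5,9,11,12,13,15); it reads the same forward and backward, and the interval DP gives dp[1][15] = 7.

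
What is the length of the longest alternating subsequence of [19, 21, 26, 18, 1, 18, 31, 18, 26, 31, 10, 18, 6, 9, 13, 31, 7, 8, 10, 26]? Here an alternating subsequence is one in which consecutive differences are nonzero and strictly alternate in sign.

A longest alternating subsequence is 19, 21, 18, 31, 18, 26, 10, 18, 6, 9, 7, 8 (positions 1,2,4,7,8,9,11,12,13,14,17,18); its 11 consecutive differences strictly alternate in sign, and length 12 is optimal.

12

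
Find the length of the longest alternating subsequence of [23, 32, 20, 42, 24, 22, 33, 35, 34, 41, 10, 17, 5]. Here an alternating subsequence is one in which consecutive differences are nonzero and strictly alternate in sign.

Track the best alternating length ending on an up-step vs a down-step at each position: up/down = 1/1, 2/1, 1/3, 4/1, 4/5, 4/5, 6/5, 6/5, 6/7, 8/5, 1/9, 10/9, 1/11.
The maximum over both is 11; one such subsequence is 23, 32, 20, 42, 24, 35, 34, 41, 10, 17, 5.

11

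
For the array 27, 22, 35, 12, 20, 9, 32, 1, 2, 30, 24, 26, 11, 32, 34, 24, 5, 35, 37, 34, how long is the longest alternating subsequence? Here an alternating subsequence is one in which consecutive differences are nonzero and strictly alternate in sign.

16

Track the best alternating length ending on an up-step vs a down-step at each position: up/down = 1/1, 1/2, 3/1, 1/4, 5/4, 1/6, 7/4, 1/8, 9/8, 9/8, 9/10, 11/10, 9/12, 13/4, 13/4, 13/14, 9/14, 15/1, 15/1, 15/16.
The maximum over both is 16; one such subsequence is 27, 22, 35, 12, 20, 9, 32, 1, 30, 24, 26, 11, 32, 24, 35, 34.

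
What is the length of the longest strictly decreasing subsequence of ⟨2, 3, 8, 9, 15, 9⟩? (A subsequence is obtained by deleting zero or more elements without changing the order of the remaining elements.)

2

Let dp[i] be the longest decreasing subsequence ending at position i. Then dp = [1, 1, 1, 1, 1, 2].
The maximum is 2; one witness is 15, 9 at positions 5,6.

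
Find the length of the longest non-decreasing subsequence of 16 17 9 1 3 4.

Scanning left to right, the best length ending at each element is: 16→1, 17→2, 9→1, 1→1, 3→2, 4→3.
So the longest non-decreasing subsequence has length 3, e.g. 1, 3, 4.

3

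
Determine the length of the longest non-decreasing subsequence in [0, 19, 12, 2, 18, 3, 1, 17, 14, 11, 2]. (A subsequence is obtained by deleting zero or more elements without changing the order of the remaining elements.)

4

Let dp[i] be the longest non-decreasing subsequence ending at position i. Then dp = [1, 2, 2, 2, 3, 3, 2, 4, 4, 4, 3].
The maximum is 4; one witness is 0, 2, 3, 17 at positions 1,4,6,8.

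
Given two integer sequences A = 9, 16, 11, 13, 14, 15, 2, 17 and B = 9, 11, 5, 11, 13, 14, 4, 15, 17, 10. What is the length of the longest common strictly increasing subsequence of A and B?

6

A longest common strictly increasing subsequence is 9, 11, 13, 14, 15, 17 (length 6); it appears in order in both A and B, and no longer such subsequence exists.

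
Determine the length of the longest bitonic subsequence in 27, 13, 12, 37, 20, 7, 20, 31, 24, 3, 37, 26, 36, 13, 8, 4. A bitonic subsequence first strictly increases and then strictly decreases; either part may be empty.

8

Let inc[i] be the LIS ending at i and dec[i] the longest strictly decreasing subsequence starting at i. inc = [1, 1, 1, 2, 2, 1, 2, 3, 3, 1, 4, 4, 5, 2, 2, 2], dec = [5, 4, 3, 6, 4, 2, 4, 5, 4, 1, 5, 4, 4, 3, 2, 1].
max_i inc[i]+dec[i]−1 = 8, with one witness 13, 20, 31, 37, 36, 13, 8, 4.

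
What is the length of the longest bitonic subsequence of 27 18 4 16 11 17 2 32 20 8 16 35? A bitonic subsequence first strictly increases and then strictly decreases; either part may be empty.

6

One longest bitonic subsequence is 4, 16, 17, 32, 20, 16 (positions 3,4,6,8,9,11): it rises to 32 then falls. Length 6 is optimal.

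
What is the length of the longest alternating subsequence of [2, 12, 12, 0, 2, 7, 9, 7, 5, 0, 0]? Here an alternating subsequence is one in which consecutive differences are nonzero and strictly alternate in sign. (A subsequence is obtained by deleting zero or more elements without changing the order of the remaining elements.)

5

Track the best alternating length ending on an up-step vs a down-step at each position: up/down = 1/1, 2/1, 2/1, 1/3, 4/3, 4/3, 4/3, 4/5, 4/5, 1/5, 1/5.
The maximum over both is 5; one such subsequence is 2, 12, 0, 9, 7.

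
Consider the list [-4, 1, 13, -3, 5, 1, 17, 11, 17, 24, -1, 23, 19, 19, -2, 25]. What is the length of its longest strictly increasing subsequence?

7

One longest increasing subsequence is -4, 1, 5, 11, 17, 24, 25 (positions 1,2,5,8,9,10,16), of length 7; no longer one exists.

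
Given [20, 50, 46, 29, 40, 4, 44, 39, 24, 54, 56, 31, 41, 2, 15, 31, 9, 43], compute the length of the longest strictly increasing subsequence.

Scanning left to right, the best length ending at each element is: 20→1, 50→2, 46→2, 29→2, 40→3, 4→1, 44→4, 39→3, 24→2, 54→5, 56→6, 31→3, 41→4, 2→1, 15→2, 31→3, 9→2, 43→5.
So the longest increasing subsequence has length 6, e.g. 20, 29, 40, 44, 54, 56.

6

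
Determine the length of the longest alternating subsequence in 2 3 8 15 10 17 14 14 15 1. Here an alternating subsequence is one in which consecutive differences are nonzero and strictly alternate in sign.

7

Track the best alternating length ending on an up-step vs a down-step at each position: up/down = 1/1, 2/1, 2/1, 2/1, 2/3, 4/1, 4/5, 4/5, 6/5, 1/7.
The maximum over both is 7; one such subsequence is 2, 15, 10, 17, 14, 15, 1.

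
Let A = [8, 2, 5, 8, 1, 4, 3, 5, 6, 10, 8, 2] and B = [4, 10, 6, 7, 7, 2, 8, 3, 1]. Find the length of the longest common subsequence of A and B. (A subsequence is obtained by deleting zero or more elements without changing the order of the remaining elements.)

3

A longest common subsequence is 2, 8, 1 (length 3); the LCS DP confirms no longer common subsequence exists.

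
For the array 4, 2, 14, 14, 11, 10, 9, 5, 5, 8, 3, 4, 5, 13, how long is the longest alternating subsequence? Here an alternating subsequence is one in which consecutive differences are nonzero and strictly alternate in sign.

A longest alternating subsequence is 4, 2, 14, 5, 8, 3, 4 (positions 1,2,3,8,10,11,12); its 6 consecutive differences strictly alternate in sign, and length 7 is optimal.

7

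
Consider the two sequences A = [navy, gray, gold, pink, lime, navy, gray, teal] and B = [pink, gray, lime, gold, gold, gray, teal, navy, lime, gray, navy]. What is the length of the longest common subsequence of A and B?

4

A longest common subsequence is gray, gold, lime, navy (length 4); the LCS DP confirms no longer common subsequence exists.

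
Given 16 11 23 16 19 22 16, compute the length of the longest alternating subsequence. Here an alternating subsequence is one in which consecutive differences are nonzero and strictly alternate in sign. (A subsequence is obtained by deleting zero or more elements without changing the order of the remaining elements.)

Track the best alternating length ending on an up-step vs a down-step at each position: up/down = 1/1, 1/2, 3/1, 3/4, 5/4, 5/4, 3/6.
The maximum over both is 6; one such subsequence is 16, 11, 23, 16, 19, 16.

6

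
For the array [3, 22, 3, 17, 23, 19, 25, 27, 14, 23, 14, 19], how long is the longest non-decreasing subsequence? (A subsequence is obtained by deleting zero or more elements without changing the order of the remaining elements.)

One longest non-decreasing subsequence is 3, 3, 17, 23, 25, 27 (positions 1,3,4,5,7,8), of length 6; no longer one exists.

6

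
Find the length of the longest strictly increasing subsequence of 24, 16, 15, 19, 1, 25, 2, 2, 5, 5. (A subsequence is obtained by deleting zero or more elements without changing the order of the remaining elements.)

3

One longest increasing subsequence is 16, 19, 25 (positions 2,4,6), of length 3; no longer one exists.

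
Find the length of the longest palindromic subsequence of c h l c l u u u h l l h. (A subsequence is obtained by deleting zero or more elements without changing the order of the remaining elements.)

Using dp[i][j] = 2 + dp[i+1][j−1] if the ends match, else max(dp[i+1][j], dp[i][j−1]):
dp[1][12] = 9. A witness is hlluuullh at positions 2,3,5,6,7,8,10,11,12.

9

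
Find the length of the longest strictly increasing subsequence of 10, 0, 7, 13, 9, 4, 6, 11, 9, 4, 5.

4

Let dp[i] be the longest increasing subsequence ending at position i. Then dp = [1, 1, 2, 3, 3, 2, 3, 4, 4, 2, 3].
The maximum is 4; one witness is 0, 7, 9, 11 at positions 2,3,5,8.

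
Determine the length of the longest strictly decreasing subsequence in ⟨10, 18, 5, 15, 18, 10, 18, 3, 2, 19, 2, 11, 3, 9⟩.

5

Let dp[i] be the longest decreasing subsequence ending at position i. Then dp = [1, 1, 2, 2, 1, 3, 1, 4, 5, 1, 5, 3, 4, 4].
The maximum is 5; one witness is 18, 15, 10, 3, 2 at positions 2,4,6,8,9.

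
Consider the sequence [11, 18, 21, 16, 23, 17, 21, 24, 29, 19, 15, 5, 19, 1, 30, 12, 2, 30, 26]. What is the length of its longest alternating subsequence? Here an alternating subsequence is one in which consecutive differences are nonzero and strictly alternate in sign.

Track the best alternating length ending on an up-step vs a down-step at each position: up/down = 1/1, 2/1, 2/1, 2/3, 4/1, 4/5, 6/5, 6/1, 6/1, 6/7, 2/7, 1/7, 8/7, 1/9, 10/1, 10/11, 10/11, 12/1, 12/13.
The maximum over both is 13; one such subsequence is 11, 18, 16, 23, 17, 21, 15, 19, 1, 30, 12, 30, 26.

13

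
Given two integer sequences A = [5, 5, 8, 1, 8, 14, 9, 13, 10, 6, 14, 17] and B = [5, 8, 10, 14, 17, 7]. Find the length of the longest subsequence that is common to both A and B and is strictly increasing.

5

A longest common strictly increasing subsequence is 5, 8, 10, 14, 17 (length 5); it appears in order in both A and B, and no longer such subsequence exists.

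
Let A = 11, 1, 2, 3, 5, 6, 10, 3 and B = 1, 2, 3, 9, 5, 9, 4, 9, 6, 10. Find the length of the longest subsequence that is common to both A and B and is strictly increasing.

For each value that appears in both, track the longest common increasing run ending there.
The best achievable length is 6; one witness is 1, 2, 3, 5, 6, 10 (A-positions 2,3,4,5,6,7, B-positions 1,2,3,5,9,10).

6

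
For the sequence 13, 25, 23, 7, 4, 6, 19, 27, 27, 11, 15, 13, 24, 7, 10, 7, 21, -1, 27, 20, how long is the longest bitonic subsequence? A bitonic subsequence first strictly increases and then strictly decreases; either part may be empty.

One longest bitonic subsequence is 13, 25, 23, 19, 15, 13, 10, 7, -1 (positions 1,2,3,7,11,12,15,16,18): it rises to 25 then falls. Length 9 is optimal.

9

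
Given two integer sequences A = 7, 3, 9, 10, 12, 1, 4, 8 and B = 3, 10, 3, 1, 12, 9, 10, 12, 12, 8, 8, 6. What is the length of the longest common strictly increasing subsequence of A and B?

4

A longest common strictly increasing subsequence is 3, 9, 10, 12 (length 4); it appears in order in both A and B, and no longer such subsequence exists.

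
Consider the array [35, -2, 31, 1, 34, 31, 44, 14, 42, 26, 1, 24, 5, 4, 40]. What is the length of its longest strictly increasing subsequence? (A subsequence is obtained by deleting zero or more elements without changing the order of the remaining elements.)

5

Scanning left to right, the best length ending at each element is: 35→1, -2→1, 31→2, 1→2, 34→3, 31→3, 44→4, 14→3, 42→4, 26→4, 1→2, 24→4, 5→3, 4→3, 40→5.
So the longest increasing subsequence has length 5, e.g. -2, 1, 14, 26, 40.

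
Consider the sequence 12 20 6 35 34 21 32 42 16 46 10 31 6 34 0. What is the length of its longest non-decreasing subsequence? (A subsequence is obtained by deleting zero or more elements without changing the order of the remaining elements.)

Let dp[i] be the longest non-decreasing subsequence ending at position i. Then dp = [1, 2, 1, 3, 3, 3, 4, 5, 2, 6, 2, 4, 2, 5, 1].
The maximum is 6; one witness is 12, 20, 21, 32, 42, 46 at positions 1,2,6,7,8,10.

6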